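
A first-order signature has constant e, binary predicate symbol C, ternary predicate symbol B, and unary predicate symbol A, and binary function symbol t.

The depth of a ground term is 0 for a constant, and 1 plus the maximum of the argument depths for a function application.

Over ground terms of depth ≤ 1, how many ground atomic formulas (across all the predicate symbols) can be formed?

First count ground terms of depth ≤ 1.
Let N_k count ground terms of depth at most k. Each non-constant term of depth ≤ k is some function symbol applied to depth-≤(k−1) arguments, giving N_k = 1 + N_{k-1}^2.
N_0 = 1
N_1 = 1 + 1^2 = 2
Explicitly: e, t(e, e).
So |H| = 2.
For each predicate symbol, the number of ground atoms is |H| raised to its arity; summing:
  C: 2^2 = 4;  B: 2^3 = 8;  A: 2
Total ground atoms: 4 + 8 + 2 = 14.

14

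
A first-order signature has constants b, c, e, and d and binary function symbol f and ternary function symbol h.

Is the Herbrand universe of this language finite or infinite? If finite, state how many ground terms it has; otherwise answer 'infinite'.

infinite

The signature has at least one function symbol (f, arity 2) and at least one constant (b).
Iterating f gives infinitely many distinct ground terms: b, f(b, b), f(f(b, b), f(b, b)), ...
So the Herbrand universe is infinite.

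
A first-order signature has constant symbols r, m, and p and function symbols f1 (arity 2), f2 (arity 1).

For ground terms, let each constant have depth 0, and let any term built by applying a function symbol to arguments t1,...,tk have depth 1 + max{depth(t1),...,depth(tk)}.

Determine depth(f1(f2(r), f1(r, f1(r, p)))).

depth(f2(r)) = 1 + depth(r) = 1 + 0 = 1
depth(f1(r, p)) = 1 + max(0, 0) = 1
depth(f1(r, f1(r, p))) = 1 + max(0, 1) = 2
depth(f1(f2(r), f1(r, f1(r, p)))) = 1 + max(1, 2) = 3

3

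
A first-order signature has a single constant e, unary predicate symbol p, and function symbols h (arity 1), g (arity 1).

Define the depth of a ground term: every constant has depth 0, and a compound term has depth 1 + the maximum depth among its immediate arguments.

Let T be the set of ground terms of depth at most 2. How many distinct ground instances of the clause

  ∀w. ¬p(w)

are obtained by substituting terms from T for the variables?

Ground terms of depth ≤ 2:
  Count level by level. With function symbols h/1, g/1, the terms of depth ≤ k are the 1 constant together with each function applied to depth-≤(k−1) tuples, so N_k = 1 + N_{k-1} + N_{k-1}.
  N_0 = 1
  N_1 = 1 + 1 + 1 = 3
  N_2 = 1 + 3 + 3 = 7
So there are 7 ground terms available for substitution.
The clause has 1 distinct variable (w), which appears in the body. In the free term algebra distinct substitutions yield syntactically distinct ground instances.
Number of ground instances = 7.

7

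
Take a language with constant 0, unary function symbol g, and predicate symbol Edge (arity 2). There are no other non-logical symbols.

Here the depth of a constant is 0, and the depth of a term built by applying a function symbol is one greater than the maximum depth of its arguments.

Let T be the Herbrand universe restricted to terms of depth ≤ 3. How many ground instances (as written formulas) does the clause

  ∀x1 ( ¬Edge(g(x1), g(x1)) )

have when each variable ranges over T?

Ground terms of depth ≤ 3:
  Let N_k count ground terms of depth at most k. Each non-constant term of depth ≤ k is some function symbol applied to depth-≤(k−1) arguments, giving N_k = 1 + N_{k-1}.
  N_0 = 1
  N_1 = 1 + 1 = 2
  N_2 = 1 + 2 = 3
  N_3 = 1 + 3 = 4
  Explicitly: 0, g(0), g(g(0)), g(g(g(0))).
So there are 4 ground terms available for substitution.
The body mentions the single quantified variable x1; since ground terms form a free algebra, no two substitutions collapse to the same formula.
Number of ground instances = 4.

4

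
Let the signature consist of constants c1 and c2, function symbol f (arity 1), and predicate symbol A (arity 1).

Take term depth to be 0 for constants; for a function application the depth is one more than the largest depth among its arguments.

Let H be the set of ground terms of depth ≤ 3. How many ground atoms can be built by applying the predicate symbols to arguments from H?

8

First count ground terms of depth ≤ 3.
Let N_k = |{terms of depth ≤ k}|. Then N_0 = 2 and N_k = 2 + N_{k-1} for k ≥ 1 (one summand per function symbol, arity giving the exponent).
N_0 = 2
N_1 = 2 + 2 = 4
N_2 = 2 + 4 = 6
N_3 = 2 + 6 = 8
Explicitly: c1, c2, f(c1), f(c2), f(f(c1)), f(f(c2)), f(f(f(c1))), f(f(f(c2))).
So |H| = 8.
Ground atoms are formed by filling each argument slot of a predicate with a term from H, so an r-ary predicate gives |H|^r atoms:
  A: 8
Total ground atoms: 8.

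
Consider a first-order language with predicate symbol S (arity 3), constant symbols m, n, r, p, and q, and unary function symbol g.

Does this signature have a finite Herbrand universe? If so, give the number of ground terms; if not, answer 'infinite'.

infinite

The signature has at least one function symbol (g, arity 1) and at least one constant (m).
Iterating g gives infinitely many distinct ground terms: m, g(m), g(g(m)), ...
So the Herbrand universe is infinite.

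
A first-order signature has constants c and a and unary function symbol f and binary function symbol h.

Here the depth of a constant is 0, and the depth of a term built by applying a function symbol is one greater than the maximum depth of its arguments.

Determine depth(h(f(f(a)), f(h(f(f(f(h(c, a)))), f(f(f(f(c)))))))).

depth(f(a)) = 1 + depth(a) = 1 + 0 = 1
depth(f(f(a))) = 1 + depth(f(a)) = 1 + 1 = 2
depth(h(c, a)) = 1 + max(0, 0) = 1
depth(f(h(c, a))) = 1 + depth(h(c, a)) = 1 + 1 = 2
depth(f(f(h(c, a)))) = 1 + depth(f(h(c, a))) = 1 + 2 = 3
depth(f(f(f(h(c, a))))) = 1 + depth(f(f(h(c, a)))) = 1 + 3 = 4
depth(f(c)) = 1 + depth(c) = 1 + 0 = 1
depth(f(f(c))) = 1 + depth(f(c)) = 1 + 1 = 2
depth(f(f(f(c)))) = 1 + depth(f(f(c))) = 1 + 2 = 3
depth(f(f(f(f(c))))) = 1 + depth(f(f(f(c)))) = 1 + 3 = 4
depth(h(f(f(f(h(c, a)))), f(f(f(f(c)))))) = 1 + max(4, 4) = 5
depth(f(h(f(f(f(h(c, a)))), f(f(f(f(c))))))) = 1 + depth(h(f(f(f(h(c, a)))), f(f(f(f(c)))))) = 1 + 5 = 6
depth(h(f(f(a)), f(h(f(f(f(h(c, a)))), f(f(f(f(c)))))))) = 1 + max(2, 6) = 7

7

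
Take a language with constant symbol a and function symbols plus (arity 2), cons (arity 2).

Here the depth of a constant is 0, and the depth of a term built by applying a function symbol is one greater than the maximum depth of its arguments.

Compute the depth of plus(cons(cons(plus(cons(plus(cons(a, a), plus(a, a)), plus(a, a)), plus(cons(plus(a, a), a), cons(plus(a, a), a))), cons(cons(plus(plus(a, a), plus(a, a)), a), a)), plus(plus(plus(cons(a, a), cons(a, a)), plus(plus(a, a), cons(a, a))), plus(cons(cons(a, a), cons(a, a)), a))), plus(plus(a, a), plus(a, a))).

depth(cons(a, a)) = 1 + max(0, 0) = 1
depth(plus(a, a)) = 1 + max(0, 0) = 1
depth(plus(cons(a, a), plus(a, a))) = 1 + max(1, 1) = 2
depth(cons(plus(cons(a, a), plus(a, a)), plus(a, a))) = 1 + max(2, 1) = 3
depth(cons(plus(a, a), a)) = 1 + max(1, 0) = 2
depth(plus(cons(plus(a, a), a), cons(plus(a, a), a))) = 1 + max(2, 2) = 3
depth(plus(cons(plus(cons(a, a), plus(a, a)), plus(a, a)), plus(cons(plus(a, a), a), cons(plus(a, a), a)))) = 1 + max(3, 3) = 4
depth(plus(plus(a, a), plus(a, a))) = 1 + max(1, 1) = 2
depth(cons(plus(plus(a, a), plus(a, a)), a)) = 1 + max(2, 0) = 3
depth(cons(cons(plus(plus(a, a), plus(a, a)), a), a)) = 1 + max(3, 0) = 4
depth(cons(plus(cons(plus(cons(a, a), plus(a, a)), plus(a, a)), plus(cons(plus(a, a), a), cons(plus(a, a), a))), cons(cons(plus(plus(a, a), plus(a, a)), a), a))) = 1 + max(4, 4) = 5
depth(plus(cons(a, a), cons(a, a))) = 1 + max(1, 1) = 2
depth(plus(plus(a, a), cons(a, a))) = 1 + max(1, 1) = 2
depth(plus(plus(cons(a, a), cons(a, a)), plus(plus(a, a), cons(a, a)))) = 1 + max(2, 2) = 3
depth(cons(cons(a, a), cons(a, a))) = 1 + max(1, 1) = 2
depth(plus(cons(cons(a, a), cons(a, a)), a)) = 1 + max(2, 0) = 3
depth(plus(plus(plus(cons(a, a), cons(a, a)), plus(plus(a, a), cons(a, a))), plus(cons(cons(a, a), cons(a, a)), a))) = 1 + max(3, 3) = 4
depth(cons(cons(plus(cons(plus(cons(a, a), plus(a, a)), plus(a, a)), plus(cons(plus(a, a), a), cons(plus(a, a), a))), cons(cons(plus(plus(a, a), plus(a, a)), a), a)), plus(plus(plus(cons(a, a), cons(a, a)), plus(plus(a, a), cons(a, a))), plus(cons(cons(a, a), cons(a, a)), a)))) = 1 + max(5, 4) = 6
depth(plus(cons(cons(plus(cons(plus(cons(a, a), plus(a, a)), plus(a, a)), plus(cons(plus(a, a), a), cons(plus(a, a), a))), cons(cons(plus(plus(a, a), plus(a, a)), a), a)), plus(plus(plus(cons(a, a), cons(a, a)), plus(plus(a, a), cons(a, a))), plus(cons(cons(a, a), cons(a, a)), a))), plus(plus(a, a), plus(a, a)))) = 1 + max(6, 2) = 7

7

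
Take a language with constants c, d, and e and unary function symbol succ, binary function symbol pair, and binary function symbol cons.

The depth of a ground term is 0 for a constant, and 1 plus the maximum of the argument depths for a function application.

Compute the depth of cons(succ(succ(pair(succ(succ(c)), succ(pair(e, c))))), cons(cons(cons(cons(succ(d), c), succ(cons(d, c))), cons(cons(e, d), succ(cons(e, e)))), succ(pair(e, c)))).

6

depth(succ(c)) = 1 + depth(c) = 1 + 0 = 1
depth(succ(succ(c))) = 1 + depth(succ(c)) = 1 + 1 = 2
depth(pair(e, c)) = 1 + max(0, 0) = 1
depth(succ(pair(e, c))) = 1 + depth(pair(e, c)) = 1 + 1 = 2
depth(pair(succ(succ(c)), succ(pair(e, c)))) = 1 + max(2, 2) = 3
depth(succ(pair(succ(succ(c)), succ(pair(e, c))))) = 1 + depth(pair(succ(succ(c)), succ(pair(e, c)))) = 1 + 3 = 4
depth(succ(succ(pair(succ(succ(c)), succ(pair(e, c)))))) = 1 + depth(succ(pair(succ(succ(c)), succ(pair(e, c))))) = 1 + 4 = 5
depth(succ(d)) = 1 + depth(d) = 1 + 0 = 1
depth(cons(succ(d), c)) = 1 + max(1, 0) = 2
depth(cons(d, c)) = 1 + max(0, 0) = 1
depth(succ(cons(d, c))) = 1 + depth(cons(d, c)) = 1 + 1 = 2
depth(cons(cons(succ(d), c), succ(cons(d, c)))) = 1 + max(2, 2) = 3
depth(cons(e, d)) = 1 + max(0, 0) = 1
depth(cons(e, e)) = 1 + max(0, 0) = 1
depth(succ(cons(e, e))) = 1 + depth(cons(e, e)) = 1 + 1 = 2
depth(cons(cons(e, d), succ(cons(e, e)))) = 1 + max(1, 2) = 3
depth(cons(cons(cons(succ(d), c), succ(cons(d, c))), cons(cons(e, d), succ(cons(e, e))))) = 1 + max(3, 3) = 4
depth(cons(cons(cons(cons(succ(d), c), succ(cons(d, c))), cons(cons(e, d), succ(cons(e, e)))), succ(pair(e, c)))) = 1 + max(4, 2) = 5
depth(cons(succ(succ(pair(succ(succ(c)), succ(pair(e, c))))), cons(cons(cons(cons(succ(d), c), succ(cons(d, c))), cons(cons(e, d), succ(cons(e, e)))), succ(pair(e, c))))) = 1 + max(5, 5) = 6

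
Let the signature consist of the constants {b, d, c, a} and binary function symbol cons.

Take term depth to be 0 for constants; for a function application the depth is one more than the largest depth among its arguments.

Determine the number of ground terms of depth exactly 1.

16

Let N_k count ground terms of depth at most k. Each non-constant term of depth ≤ k is some function symbol applied to depth-≤(k−1) arguments, giving N_k = 4 + N_{k-1}^2.
N_0 = 4
N_1 = 4 + 4^2 = 20
Terms of depth exactly 1: N_1 − N_0 = 20 − 4 = 16.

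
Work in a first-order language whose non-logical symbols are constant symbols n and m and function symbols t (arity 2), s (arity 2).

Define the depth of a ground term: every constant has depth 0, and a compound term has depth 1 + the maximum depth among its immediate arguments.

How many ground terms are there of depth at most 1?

10

If N_k denotes the number of depth-≤k ground terms, the 2 constants give N_0 = 2, and each function symbol of arity r contributes N_{k-1}^r new terms at level k: N_k = 2 + N_{k-1}^2 + N_{k-1}^2.
N_0 = 2
N_1 = 2 + 2^2 + 2^2 = 10
Explicitly: n, m, t(n, n), t(n, m), t(m, n), t(m, m), s(n, n), s(n, m), s(m, n), s(m, m).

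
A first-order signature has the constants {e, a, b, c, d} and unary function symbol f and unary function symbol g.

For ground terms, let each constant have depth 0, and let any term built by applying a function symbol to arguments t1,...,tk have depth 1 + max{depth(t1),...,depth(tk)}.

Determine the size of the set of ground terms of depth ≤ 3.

75

Write N_k for the number of ground terms of depth ≤ k. A term of depth ≤ k is either a constant or a function symbol applied to arguments of depth ≤ k−1, so N_k = 5 + N_{k-1} + N_{k-1}.
N_0 = 5
N_1 = 5 + 5 + 5 = 15
N_2 = 5 + 15 + 15 = 35
N_3 = 5 + 35 + 35 = 75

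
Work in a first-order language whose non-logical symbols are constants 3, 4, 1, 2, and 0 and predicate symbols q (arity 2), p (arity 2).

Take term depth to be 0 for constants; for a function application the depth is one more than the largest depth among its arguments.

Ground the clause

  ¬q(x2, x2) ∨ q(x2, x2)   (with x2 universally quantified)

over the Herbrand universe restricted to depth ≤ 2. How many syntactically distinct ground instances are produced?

5

Ground terms of depth ≤ 2:
  With no function symbols every ground term is a constant, so there are exactly 5 ground terms at every depth bound.
  N_0 = 5
  N_1 = 5
  N_2 = 5
  Explicitly: 3, 4, 1, 2, 0.
So there are 5 ground terms available for substitution.
The body mentions the single quantified variable x2; since ground terms form a free algebra, no two substitutions collapse to the same formula.
Number of ground instances = 5.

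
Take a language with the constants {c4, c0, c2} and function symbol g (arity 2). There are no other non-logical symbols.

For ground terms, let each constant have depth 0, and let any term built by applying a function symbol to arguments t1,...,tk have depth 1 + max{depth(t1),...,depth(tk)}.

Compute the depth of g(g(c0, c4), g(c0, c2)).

2

depth(g(c0, c4)) = 1 + max(0, 0) = 1
depth(g(c0, c2)) = 1 + max(0, 0) = 1
depth(g(g(c0, c4), g(c0, c2))) = 1 + max(1, 1) = 2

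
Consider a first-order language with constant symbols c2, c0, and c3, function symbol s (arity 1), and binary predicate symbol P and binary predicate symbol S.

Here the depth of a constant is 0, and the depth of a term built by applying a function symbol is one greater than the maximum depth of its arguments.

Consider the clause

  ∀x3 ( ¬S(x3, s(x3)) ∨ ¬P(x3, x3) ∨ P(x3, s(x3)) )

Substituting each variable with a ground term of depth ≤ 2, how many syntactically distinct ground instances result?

Ground terms of depth ≤ 2:
  Count level by level. With function symbols s/1, the terms of depth ≤ k are the 3 constants together with each function applied to depth-≤(k−1) tuples, so N_k = 3 + N_{k-1}.
  N_0 = 3
  N_1 = 3 + 3 = 6
  N_2 = 3 + 6 = 9
So there are 9 ground terms available for substitution.
The variable x3 ranges independently over the available ground terms, and distinct assignments produce distinct instances.
Number of ground instances = 9.

9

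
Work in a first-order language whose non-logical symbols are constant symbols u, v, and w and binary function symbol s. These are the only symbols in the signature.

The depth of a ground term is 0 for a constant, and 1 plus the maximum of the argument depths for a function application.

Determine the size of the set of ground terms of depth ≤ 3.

Count level by level. With function symbols s/2, the terms of depth ≤ k are the 3 constants together with each function applied to depth-≤(k−1) tuples, so N_k = 3 + N_{k-1}^2.
N_0 = 3
N_1 = 3 + 3^2 = 12
N_2 = 3 + 12^2 = 147
N_3 = 3 + 147^2 = 21612

21612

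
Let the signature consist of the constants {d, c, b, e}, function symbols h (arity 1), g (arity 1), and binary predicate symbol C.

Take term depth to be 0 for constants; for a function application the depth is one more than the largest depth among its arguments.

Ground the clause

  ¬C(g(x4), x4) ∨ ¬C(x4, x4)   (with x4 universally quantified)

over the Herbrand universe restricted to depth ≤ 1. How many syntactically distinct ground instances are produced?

Ground terms of depth ≤ 1:
  Write N_k for the number of ground terms of depth ≤ k. A term of depth ≤ k is either a constant or a function symbol applied to arguments of depth ≤ k−1, so N_k = 4 + N_{k-1} + N_{k-1}.
  N_0 = 4
  N_1 = 4 + 4 + 4 = 12
  Explicitly: d, c, b, e, h(d), h(c), h(b), h(e), g(d), g(c), g(b), g(e).
So there are 12 ground terms available for substitution.
The body mentions the single quantified variable x4; since ground terms form a free algebra, no two substitutions collapse to the same formula.
Number of ground instances = 12.

12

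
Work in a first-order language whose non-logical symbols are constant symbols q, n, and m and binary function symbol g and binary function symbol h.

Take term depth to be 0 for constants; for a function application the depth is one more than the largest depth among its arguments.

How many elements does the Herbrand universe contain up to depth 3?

1566453

Let N_k = |{terms of depth ≤ k}|. Then N_0 = 3 and N_k = 3 + N_{k-1}^2 + N_{k-1}^2 for k ≥ 1 (one summand per function symbol, arity giving the exponent).
N_0 = 3
N_1 = 3 + 3^2 + 3^2 = 21
N_2 = 3 + 21^2 + 21^2 = 885
N_3 = 3 + 885^2 + 885^2 = 1566453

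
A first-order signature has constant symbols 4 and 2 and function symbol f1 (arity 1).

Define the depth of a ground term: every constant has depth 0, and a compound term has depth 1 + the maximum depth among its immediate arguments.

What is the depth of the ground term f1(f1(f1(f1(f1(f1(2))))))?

6

depth(f1(2)) = 1 + depth(2) = 1 + 0 = 1
depth(f1(f1(2))) = 1 + depth(f1(2)) = 1 + 1 = 2
depth(f1(f1(f1(2)))) = 1 + depth(f1(f1(2))) = 1 + 2 = 3
depth(f1(f1(f1(f1(2))))) = 1 + depth(f1(f1(f1(2)))) = 1 + 3 = 4
depth(f1(f1(f1(f1(f1(2)))))) = 1 + depth(f1(f1(f1(f1(2))))) = 1 + 4 = 5
depth(f1(f1(f1(f1(f1(f1(2))))))) = 1 + depth(f1(f1(f1(f1(f1(2)))))) = 1 + 5 = 6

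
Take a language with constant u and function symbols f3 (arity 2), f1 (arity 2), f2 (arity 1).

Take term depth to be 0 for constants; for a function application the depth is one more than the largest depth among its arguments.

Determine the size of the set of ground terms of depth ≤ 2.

Write N_k for the number of ground terms of depth ≤ k. A term of depth ≤ k is either a constant or a function symbol applied to arguments of depth ≤ k−1, so N_k = 1 + N_{k-1}^2 + N_{k-1}^2 + N_{k-1}.
N_0 = 1
N_1 = 1 + 1^2 + 1^2 + 1 = 4
N_2 = 1 + 4^2 + 4^2 + 4 = 37

37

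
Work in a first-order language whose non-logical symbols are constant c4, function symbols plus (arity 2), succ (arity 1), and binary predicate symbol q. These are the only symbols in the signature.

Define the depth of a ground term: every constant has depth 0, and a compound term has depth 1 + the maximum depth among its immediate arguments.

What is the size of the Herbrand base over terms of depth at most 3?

First count ground terms of depth ≤ 3.
Let N_k count ground terms of depth at most k. Each non-constant term of depth ≤ k is some function symbol applied to depth-≤(k−1) arguments, giving N_k = 1 + N_{k-1}^2 + N_{k-1}.
N_0 = 1
N_1 = 1 + 1^2 + 1 = 3
N_2 = 1 + 3^2 + 3 = 13
N_3 = 1 + 13^2 + 13 = 183
So |H| = 183.
For each predicate symbol, the number of ground atoms is |H| raised to its arity; summing:
  q: 183^2 = 33489
Total ground atoms: 33489.

33489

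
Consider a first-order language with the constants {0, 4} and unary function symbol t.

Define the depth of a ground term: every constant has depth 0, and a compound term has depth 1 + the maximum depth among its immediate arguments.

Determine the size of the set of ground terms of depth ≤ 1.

Let N_k = |{terms of depth ≤ k}|. Then N_0 = 2 and N_k = 2 + N_{k-1} for k ≥ 1 (one summand per function symbol, arity giving the exponent).
N_0 = 2
N_1 = 2 + 2 = 4
Explicitly: 0, 4, t(0), t(4).

4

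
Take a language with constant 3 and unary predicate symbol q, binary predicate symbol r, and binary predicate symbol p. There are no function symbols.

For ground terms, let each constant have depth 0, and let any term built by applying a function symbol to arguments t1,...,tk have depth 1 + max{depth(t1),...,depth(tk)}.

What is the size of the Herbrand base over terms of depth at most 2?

3

First count ground terms of depth ≤ 2.
With no function symbols every ground term is a constant, so there is exactly 1 ground term at every depth bound.
N_0 = 1
N_1 = 1
N_2 = 1
Explicitly: 3.
So |H| = 1.
Ground atoms are formed by filling each argument slot of a predicate with a term from H, so an r-ary predicate gives |H|^r atoms:
  q: 1;  r: 1^2 = 1;  p: 1^2 = 1
Total ground atoms: 1 + 1 + 1 = 3.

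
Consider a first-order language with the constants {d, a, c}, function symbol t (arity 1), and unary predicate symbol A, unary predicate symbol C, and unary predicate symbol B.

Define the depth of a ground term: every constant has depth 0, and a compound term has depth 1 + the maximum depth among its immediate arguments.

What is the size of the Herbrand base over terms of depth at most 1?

First count ground terms of depth ≤ 1.
Let N_k = |{terms of depth ≤ k}|. Then N_0 = 3 and N_k = 3 + N_{k-1} for k ≥ 1 (one summand per function symbol, arity giving the exponent).
N_0 = 3
N_1 = 3 + 3 = 6
Explicitly: d, a, c, t(d), t(a), t(c).
So |H| = 6.
For each predicate symbol, the number of ground atoms is |H| raised to its arity; summing:
  A: 6;  C: 6;  B: 6
Total ground atoms: 6 + 6 + 6 = 18.

18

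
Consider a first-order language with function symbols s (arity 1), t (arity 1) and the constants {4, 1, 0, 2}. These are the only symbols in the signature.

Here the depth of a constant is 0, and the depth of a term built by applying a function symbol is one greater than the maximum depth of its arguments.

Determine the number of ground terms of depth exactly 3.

32

If N_k denotes the number of depth-≤k ground terms, the 4 constants give N_0 = 4, and each function symbol of arity r contributes N_{k-1}^r new terms at level k: N_k = 4 + N_{k-1} + N_{k-1}.
N_0 = 4
N_1 = 4 + 4 + 4 = 12
N_2 = 4 + 12 + 12 = 28
N_3 = 4 + 28 + 28 = 60
Terms of depth exactly 3: N_3 − N_2 = 60 − 28 = 32.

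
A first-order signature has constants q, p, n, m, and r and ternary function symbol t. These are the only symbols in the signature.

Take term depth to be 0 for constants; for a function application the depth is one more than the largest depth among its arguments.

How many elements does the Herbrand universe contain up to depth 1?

Let N_k count ground terms of depth at most k. Each non-constant term of depth ≤ k is some function symbol applied to depth-≤(k−1) arguments, giving N_k = 5 + N_{k-1}^3.
N_0 = 5
N_1 = 5 + 5^3 = 130

130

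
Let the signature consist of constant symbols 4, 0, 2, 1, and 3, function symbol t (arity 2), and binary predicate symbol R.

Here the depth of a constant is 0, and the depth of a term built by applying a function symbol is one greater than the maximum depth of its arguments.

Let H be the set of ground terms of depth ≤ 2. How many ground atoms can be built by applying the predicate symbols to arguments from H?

819025

First count ground terms of depth ≤ 2.
Let N_k = |{terms of depth ≤ k}|. Then N_0 = 5 and N_k = 5 + N_{k-1}^2 for k ≥ 1 (one summand per function symbol, arity giving the exponent).
N_0 = 5
N_1 = 5 + 5^2 = 30
N_2 = 5 + 30^2 = 905
So |H| = 905.
For each predicate symbol, the number of ground atoms is |H| raised to its arity; summing:
  R: 905^2 = 819025
Total ground atoms: 819025.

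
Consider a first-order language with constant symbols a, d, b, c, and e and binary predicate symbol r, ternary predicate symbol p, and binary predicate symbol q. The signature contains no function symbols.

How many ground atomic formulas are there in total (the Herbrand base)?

175

With no function symbols, the Herbrand universe is just the 5 constants.
Ground atoms per predicate: r: 5^2 = 25, p: 5^3 = 125, q: 5^2 = 25.
Herbrand base size = 25 + 125 + 25 = 175.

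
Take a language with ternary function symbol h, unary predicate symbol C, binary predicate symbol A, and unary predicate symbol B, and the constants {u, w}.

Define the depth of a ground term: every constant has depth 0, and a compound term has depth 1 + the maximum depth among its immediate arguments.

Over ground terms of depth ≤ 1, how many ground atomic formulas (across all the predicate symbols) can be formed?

First count ground terms of depth ≤ 1.
Count level by level. With function symbols h/3, the terms of depth ≤ k are the 2 constants together with each function applied to depth-≤(k−1) tuples, so N_k = 2 + N_{k-1}^3.
N_0 = 2
N_1 = 2 + 2^3 = 10
Explicitly: u, w, h(u, u, u), h(u, u, w), h(u, w, u), h(u, w, w), h(w, u, u), h(w, u, w), h(w, w, u), h(w, w, w).
So |H| = 10.
For each predicate symbol, the number of ground atoms is |H| raised to its arity; summing:
  C: 10;  A: 10^2 = 100;  B: 10
Total ground atoms: 10 + 100 + 10 = 120.

120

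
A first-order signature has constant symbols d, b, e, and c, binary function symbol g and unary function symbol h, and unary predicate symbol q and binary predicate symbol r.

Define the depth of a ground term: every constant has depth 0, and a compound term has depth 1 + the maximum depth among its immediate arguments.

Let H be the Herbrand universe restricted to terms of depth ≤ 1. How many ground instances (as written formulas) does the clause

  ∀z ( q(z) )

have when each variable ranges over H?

24

Ground terms of depth ≤ 1:
  If N_k denotes the number of depth-≤k ground terms, the 4 constants give N_0 = 4, and each function symbol of arity r contributes N_{k-1}^r new terms at level k: N_k = 4 + N_{k-1}^2 + N_{k-1}.
  N_0 = 4
  N_1 = 4 + 4^2 + 4 = 24
So there are 24 ground terms available for substitution.
The body mentions the single quantified variable z; since ground terms form a free algebra, no two substitutions collapse to the same formula.
Number of ground instances = 24.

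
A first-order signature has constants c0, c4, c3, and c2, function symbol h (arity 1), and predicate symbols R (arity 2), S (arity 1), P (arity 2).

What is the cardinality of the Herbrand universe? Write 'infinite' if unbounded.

infinite

The signature has at least one function symbol (h, arity 1) and at least one constant (c0).
Iterating h gives infinitely many distinct ground terms: c0, h(c0), h(h(c0)), ...
So the Herbrand universe is infinite.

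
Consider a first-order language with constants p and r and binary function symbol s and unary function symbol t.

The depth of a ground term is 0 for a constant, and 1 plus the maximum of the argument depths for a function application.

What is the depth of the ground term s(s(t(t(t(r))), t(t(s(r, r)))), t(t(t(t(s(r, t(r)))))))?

7

depth(t(r)) = 1 + depth(r) = 1 + 0 = 1
depth(t(t(r))) = 1 + depth(t(r)) = 1 + 1 = 2
depth(t(t(t(r)))) = 1 + depth(t(t(r))) = 1 + 2 = 3
depth(s(r, r)) = 1 + max(0, 0) = 1
depth(t(s(r, r))) = 1 + depth(s(r, r)) = 1 + 1 = 2
depth(t(t(s(r, r)))) = 1 + depth(t(s(r, r))) = 1 + 2 = 3
depth(s(t(t(t(r))), t(t(s(r, r))))) = 1 + max(3, 3) = 4
depth(s(r, t(r))) = 1 + max(0, 1) = 2
depth(t(s(r, t(r)))) = 1 + depth(s(r, t(r))) = 1 + 2 = 3
depth(t(t(s(r, t(r))))) = 1 + depth(t(s(r, t(r)))) = 1 + 3 = 4
depth(t(t(t(s(r, t(r)))))) = 1 + depth(t(t(s(r, t(r))))) = 1 + 4 = 5
depth(t(t(t(t(s(r, t(r))))))) = 1 + depth(t(t(t(s(r, t(r)))))) = 1 + 5 = 6
depth(s(s(t(t(t(r))), t(t(s(r, r)))), t(t(t(t(s(r, t(r)))))))) = 1 + max(4, 6) = 7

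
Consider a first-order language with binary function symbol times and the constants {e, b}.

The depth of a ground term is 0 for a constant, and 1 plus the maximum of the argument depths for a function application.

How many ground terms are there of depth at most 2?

Write N_k for the number of ground terms of depth ≤ k. A term of depth ≤ k is either a constant or a function symbol applied to arguments of depth ≤ k−1, so N_k = 2 + N_{k-1}^2.
N_0 = 2
N_1 = 2 + 2^2 = 6
N_2 = 2 + 6^2 = 38

38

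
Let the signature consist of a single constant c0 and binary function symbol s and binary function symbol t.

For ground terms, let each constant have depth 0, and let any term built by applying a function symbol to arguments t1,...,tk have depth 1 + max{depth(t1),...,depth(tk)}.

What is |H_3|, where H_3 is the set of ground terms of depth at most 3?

Let N_k = |{terms of depth ≤ k}|. Then N_0 = 1 and N_k = 1 + N_{k-1}^2 + N_{k-1}^2 for k ≥ 1 (one summand per function symbol, arity giving the exponent).
N_0 = 1
N_1 = 1 + 1^2 + 1^2 = 3
N_2 = 1 + 3^2 + 3^2 = 19
N_3 = 1 + 19^2 + 19^2 = 723

723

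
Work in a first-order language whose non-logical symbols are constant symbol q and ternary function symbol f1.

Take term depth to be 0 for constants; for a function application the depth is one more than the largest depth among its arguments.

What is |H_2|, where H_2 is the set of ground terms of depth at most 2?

Let N_k = |{terms of depth ≤ k}|. Then N_0 = 1 and N_k = 1 + N_{k-1}^3 for k ≥ 1 (one summand per function symbol, arity giving the exponent).
N_0 = 1
N_1 = 1 + 1^3 = 2
N_2 = 1 + 2^3 = 9

9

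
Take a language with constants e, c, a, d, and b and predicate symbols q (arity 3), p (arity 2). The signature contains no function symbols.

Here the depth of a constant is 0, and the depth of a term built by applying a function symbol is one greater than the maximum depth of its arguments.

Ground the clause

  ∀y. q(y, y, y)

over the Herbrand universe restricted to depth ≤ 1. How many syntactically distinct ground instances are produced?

5

Ground terms of depth ≤ 1:
  With no function symbols every ground term is a constant, so there are exactly 5 ground terms at every depth bound.
  N_0 = 5
  N_1 = 5
  Explicitly: e, c, a, d, b.
So there are 5 ground terms available for substitution.
There is 1 variable to instantiate (y),  occurring in at least one literal, so different choices give different ground instances.
Number of ground instances = 5.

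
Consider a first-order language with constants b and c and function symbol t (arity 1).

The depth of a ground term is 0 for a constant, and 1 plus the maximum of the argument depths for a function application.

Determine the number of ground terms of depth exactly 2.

2

Let N_k = |{terms of depth ≤ k}|. Then N_0 = 2 and N_k = 2 + N_{k-1} for k ≥ 1 (one summand per function symbol, arity giving the exponent).
N_0 = 2
N_1 = 2 + 2 = 4
N_2 = 2 + 4 = 6
Terms of depth exactly 2: N_2 − N_1 = 6 − 4 = 2.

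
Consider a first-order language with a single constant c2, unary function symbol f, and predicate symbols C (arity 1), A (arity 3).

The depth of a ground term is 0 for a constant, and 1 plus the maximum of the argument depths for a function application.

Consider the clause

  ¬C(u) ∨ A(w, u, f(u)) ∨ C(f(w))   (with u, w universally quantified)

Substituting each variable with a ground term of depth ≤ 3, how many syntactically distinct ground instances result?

Ground terms of depth ≤ 3:
  Let N_k = |{terms of depth ≤ k}|. Then N_0 = 1 and N_k = 1 + N_{k-1} for k ≥ 1 (one summand per function symbol, arity giving the exponent).
  N_0 = 1
  N_1 = 1 + 1 = 2
  N_2 = 1 + 2 = 3
  N_3 = 1 + 3 = 4
  Explicitly: c2, f(c2), f(f(c2)), f(f(f(c2))).
So there are 4 ground terms available for substitution.
The body mentions every one of the 2 quantified variables; since ground terms form a free algebra, no two substitutions collapse to the same formula.
Number of ground instances = 4^2 = 16.

16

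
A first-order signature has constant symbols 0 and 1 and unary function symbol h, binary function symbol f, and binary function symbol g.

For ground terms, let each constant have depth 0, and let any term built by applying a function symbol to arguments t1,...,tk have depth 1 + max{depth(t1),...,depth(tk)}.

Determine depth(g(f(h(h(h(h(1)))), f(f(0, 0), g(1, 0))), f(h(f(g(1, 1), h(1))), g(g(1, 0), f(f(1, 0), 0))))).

depth(h(1)) = 1 + depth(1) = 1 + 0 = 1
depth(h(h(1))) = 1 + depth(h(1)) = 1 + 1 = 2
depth(h(h(h(1)))) = 1 + depth(h(h(1))) = 1 + 2 = 3
depth(h(h(h(h(1))))) = 1 + depth(h(h(h(1)))) = 1 + 3 = 4
depth(f(0, 0)) = 1 + max(0, 0) = 1
depth(g(1, 0)) = 1 + max(0, 0) = 1
depth(f(f(0, 0), g(1, 0))) = 1 + max(1, 1) = 2
depth(f(h(h(h(h(1)))), f(f(0, 0), g(1, 0)))) = 1 + max(4, 2) = 5
depth(g(1, 1)) = 1 + max(0, 0) = 1
depth(f(g(1, 1), h(1))) = 1 + max(1, 1) = 2
depth(h(f(g(1, 1), h(1)))) = 1 + depth(f(g(1, 1), h(1))) = 1 + 2 = 3
depth(f(1, 0)) = 1 + max(0, 0) = 1
depth(f(f(1, 0), 0)) = 1 + max(1, 0) = 2
depth(g(g(1, 0), f(f(1, 0), 0))) = 1 + max(1, 2) = 3
depth(f(h(f(g(1, 1), h(1))), g(g(1, 0), f(f(1, 0), 0)))) = 1 + max(3, 3) = 4
depth(g(f(h(h(h(h(1)))), f(f(0, 0), g(1, 0))), f(h(f(g(1, 1), h(1))), g(g(1, 0), f(f(1, 0), 0))))) = 1 + max(5, 4) = 6

6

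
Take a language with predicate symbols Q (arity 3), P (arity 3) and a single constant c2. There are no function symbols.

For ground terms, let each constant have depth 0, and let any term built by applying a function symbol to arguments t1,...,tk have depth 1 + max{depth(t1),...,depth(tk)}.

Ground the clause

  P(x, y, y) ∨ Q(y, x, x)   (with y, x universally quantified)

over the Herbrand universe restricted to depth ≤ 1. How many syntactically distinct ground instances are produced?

Ground terms of depth ≤ 1:
  With no function symbols every ground term is a constant, so there is exactly 1 ground term at every depth bound.
  N_0 = 1
  N_1 = 1
So there is exactly 1 ground term available for substitution.
The clause has 2 distinct variables (y, x), each appearing in the body. In the free term algebra distinct substitutions yield syntactically distinct ground instances.
Number of ground instances = 1^2 = 1.

1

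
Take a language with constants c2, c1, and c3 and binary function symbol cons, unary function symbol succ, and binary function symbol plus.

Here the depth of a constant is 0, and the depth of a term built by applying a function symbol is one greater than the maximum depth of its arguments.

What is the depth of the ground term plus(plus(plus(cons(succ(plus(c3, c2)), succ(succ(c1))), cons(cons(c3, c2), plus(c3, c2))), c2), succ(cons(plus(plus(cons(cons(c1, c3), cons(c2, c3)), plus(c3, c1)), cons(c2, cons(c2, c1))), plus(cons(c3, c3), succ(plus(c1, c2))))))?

depth(plus(c3, c2)) = 1 + max(0, 0) = 1
depth(succ(plus(c3, c2))) = 1 + depth(plus(c3, c2)) = 1 + 1 = 2
depth(succ(c1)) = 1 + depth(c1) = 1 + 0 = 1
depth(succ(succ(c1))) = 1 + depth(succ(c1)) = 1 + 1 = 2
depth(cons(succ(plus(c3, c2)), succ(succ(c1)))) = 1 + max(2, 2) = 3
depth(cons(c3, c2)) = 1 + max(0, 0) = 1
depth(cons(cons(c3, c2), plus(c3, c2))) = 1 + max(1, 1) = 2
depth(plus(cons(succ(plus(c3, c2)), succ(succ(c1))), cons(cons(c3, c2), plus(c3, c2)))) = 1 + max(3, 2) = 4
depth(plus(plus(cons(succ(plus(c3, c2)), succ(succ(c1))), cons(cons(c3, c2), plus(c3, c2))), c2)) = 1 + max(4, 0) = 5
depth(cons(c1, c3)) = 1 + max(0, 0) = 1
depth(cons(c2, c3)) = 1 + max(0, 0) = 1
depth(cons(cons(c1, c3), cons(c2, c3))) = 1 + max(1, 1) = 2
depth(plus(c3, c1)) = 1 + max(0, 0) = 1
depth(plus(cons(cons(c1, c3), cons(c2, c3)), plus(c3, c1))) = 1 + max(2, 1) = 3
depth(cons(c2, c1)) = 1 + max(0, 0) = 1
depth(cons(c2, cons(c2, c1))) = 1 + max(0, 1) = 2
depth(plus(plus(cons(cons(c1, c3), cons(c2, c3)), plus(c3, c1)), cons(c2, cons(c2, c1)))) = 1 + max(3, 2) = 4
depth(cons(c3, c3)) = 1 + max(0, 0) = 1
depth(plus(c1, c2)) = 1 + max(0, 0) = 1
depth(succ(plus(c1, c2))) = 1 + depth(plus(c1, c2)) = 1 + 1 = 2
depth(plus(cons(c3, c3), succ(plus(c1, c2)))) = 1 + max(1, 2) = 3
depth(cons(plus(plus(cons(cons(c1, c3), cons(c2, c3)), plus(c3, c1)), cons(c2, cons(c2, c1))), plus(cons(c3, c3), succ(plus(c1, c2))))) = 1 + max(4, 3) = 5
depth(succ(cons(plus(plus(cons(cons(c1, c3), cons(c2, c3)), plus(c3, c1)), cons(c2, cons(c2, c1))), plus(cons(c3, c3), succ(plus(c1, c2)))))) = 1 + depth(cons(plus(plus(cons(cons(c1, c3), cons(c2, c3)), plus(c3, c1)), cons(c2, cons(c2, c1))), plus(cons(c3, c3), succ(plus(c1, c2))))) = 1 + 5 = 6
depth(plus(plus(plus(cons(succ(plus(c3, c2)), succ(succ(c1))), cons(cons(c3, c2), plus(c3, c2))), c2), succ(cons(plus(plus(cons(cons(c1, c3), cons(c2, c3)), plus(c3, c1)), cons(c2, cons(c2, c1))), plus(cons(c3, c3), succ(plus(c1, c2))))))) = 1 + max(5, 6) = 7

7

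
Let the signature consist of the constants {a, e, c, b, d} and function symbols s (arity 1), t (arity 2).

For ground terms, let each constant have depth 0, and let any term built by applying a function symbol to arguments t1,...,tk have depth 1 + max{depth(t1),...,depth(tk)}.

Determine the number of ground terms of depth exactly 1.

Let N_k count ground terms of depth at most k. Each non-constant term of depth ≤ k is some function symbol applied to depth-≤(k−1) arguments, giving N_k = 5 + N_{k-1} + N_{k-1}^2.
N_0 = 5
N_1 = 5 + 5 + 5^2 = 35
Terms of depth exactly 1: N_1 − N_0 = 35 − 5 = 30.

30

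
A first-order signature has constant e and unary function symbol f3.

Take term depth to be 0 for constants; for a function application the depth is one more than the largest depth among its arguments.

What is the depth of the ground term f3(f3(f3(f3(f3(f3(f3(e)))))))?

depth(f3(e)) = 1 + depth(e) = 1 + 0 = 1
depth(f3(f3(e))) = 1 + depth(f3(e)) = 1 + 1 = 2
depth(f3(f3(f3(e)))) = 1 + depth(f3(f3(e))) = 1 + 2 = 3
depth(f3(f3(f3(f3(e))))) = 1 + depth(f3(f3(f3(e)))) = 1 + 3 = 4
depth(f3(f3(f3(f3(f3(e)))))) = 1 + depth(f3(f3(f3(f3(e))))) = 1 + 4 = 5
depth(f3(f3(f3(f3(f3(f3(e))))))) = 1 + depth(f3(f3(f3(f3(f3(e)))))) = 1 + 5 = 6
depth(f3(f3(f3(f3(f3(f3(f3(e)))))))) = 1 + depth(f3(f3(f3(f3(f3(f3(e))))))) = 1 + 6 = 7

7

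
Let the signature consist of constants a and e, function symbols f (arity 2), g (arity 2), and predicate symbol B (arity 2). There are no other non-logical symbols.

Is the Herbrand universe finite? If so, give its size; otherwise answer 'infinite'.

infinite

The signature has at least one function symbol (f, arity 2) and at least one constant (a).
Iterating f gives infinitely many distinct ground terms: a, f(a, a), f(f(a, a), f(a, a)), ...
So the Herbrand universe is infinite.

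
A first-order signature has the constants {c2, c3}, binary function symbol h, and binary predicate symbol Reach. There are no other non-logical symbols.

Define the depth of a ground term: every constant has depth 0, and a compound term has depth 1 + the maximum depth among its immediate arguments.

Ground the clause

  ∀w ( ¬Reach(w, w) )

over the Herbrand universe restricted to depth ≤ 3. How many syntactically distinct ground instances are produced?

1446

Ground terms of depth ≤ 3:
  Write N_k for the number of ground terms of depth ≤ k. A term of depth ≤ k is either a constant or a function symbol applied to arguments of depth ≤ k−1, so N_k = 2 + N_{k-1}^2.
  N_0 = 2
  N_1 = 2 + 2^2 = 6
  N_2 = 2 + 6^2 = 38
  N_3 = 2 + 38^2 = 1446
So there are 1446 ground terms available for substitution.
The clause has 1 distinct variable (w), which appears in the body. In the free term algebra distinct substitutions yield syntactically distinct ground instances.
Number of ground instances = 1446.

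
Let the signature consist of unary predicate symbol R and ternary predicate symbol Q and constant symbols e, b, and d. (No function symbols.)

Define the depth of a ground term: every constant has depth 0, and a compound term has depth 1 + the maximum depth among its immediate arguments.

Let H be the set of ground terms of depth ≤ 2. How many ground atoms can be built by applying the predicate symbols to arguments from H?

First count ground terms of depth ≤ 2.
With no function symbols every ground term is a constant, so there are exactly 3 ground terms at every depth bound.
N_0 = 3
N_1 = 3
N_2 = 3
So |H| = 3.
For each predicate symbol, the number of ground atoms is |H| raised to its arity; summing:
  R: 3;  Q: 3^3 = 27
Total ground atoms: 3 + 27 = 30.

30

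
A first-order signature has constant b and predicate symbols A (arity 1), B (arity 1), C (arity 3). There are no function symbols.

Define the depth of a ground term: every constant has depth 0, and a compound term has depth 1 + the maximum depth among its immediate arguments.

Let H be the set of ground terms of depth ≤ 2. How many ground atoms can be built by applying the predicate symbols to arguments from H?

3

First count ground terms of depth ≤ 2.
With no function symbols every ground term is a constant, so there is exactly 1 ground term at every depth bound.
N_0 = 1
N_1 = 1
N_2 = 1
Explicitly: b.
So |H| = 1.
For each predicate symbol, the number of ground atoms is |H| raised to its arity; summing:
  A: 1;  B: 1;  C: 1^3 = 1
Total ground atoms: 1 + 1 + 1 = 3.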